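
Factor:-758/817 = - 2^1*19^( - 1)*43^( - 1 )*379^1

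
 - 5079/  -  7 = 5079/7= 725.57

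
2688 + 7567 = 10255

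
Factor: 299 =13^1*23^1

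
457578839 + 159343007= 616921846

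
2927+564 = 3491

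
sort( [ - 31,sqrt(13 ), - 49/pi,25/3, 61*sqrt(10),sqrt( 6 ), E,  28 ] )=[ - 31,-49/pi , sqrt(6), E, sqrt(13 ), 25/3,28, 61*sqrt( 10)]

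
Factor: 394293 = 3^1*131431^1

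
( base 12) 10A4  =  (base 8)3474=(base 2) 11100111100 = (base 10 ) 1852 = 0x73c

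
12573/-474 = - 4191/158 = -  26.53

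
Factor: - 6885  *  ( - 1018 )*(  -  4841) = -2^1*3^4*5^1*17^1 * 47^1*103^1*509^1 =- 33930230130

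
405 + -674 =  - 269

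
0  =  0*7085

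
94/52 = 47/26 = 1.81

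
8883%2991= 2901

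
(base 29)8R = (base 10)259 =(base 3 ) 100121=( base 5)2014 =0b100000011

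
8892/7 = 1270 + 2/7= 1270.29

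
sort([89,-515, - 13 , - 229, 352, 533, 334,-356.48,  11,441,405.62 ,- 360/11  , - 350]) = [ - 515, - 356.48, - 350, -229, - 360/11, - 13, 11 , 89,  334, 352,405.62,441, 533 ] 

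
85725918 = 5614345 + 80111573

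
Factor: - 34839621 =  - 3^2*857^1*4517^1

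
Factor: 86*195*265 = 2^1 *3^1*5^2  *  13^1 * 43^1*53^1= 4444050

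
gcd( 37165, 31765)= 5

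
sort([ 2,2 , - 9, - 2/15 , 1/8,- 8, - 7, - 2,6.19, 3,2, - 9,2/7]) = [ - 9, - 9, - 8,-7 , - 2, - 2/15,1/8,2/7,2,2,2,3,6.19] 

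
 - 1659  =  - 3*553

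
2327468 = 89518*26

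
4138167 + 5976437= 10114604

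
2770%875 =145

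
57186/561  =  101 + 175/187 = 101.94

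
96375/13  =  96375/13 = 7413.46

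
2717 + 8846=11563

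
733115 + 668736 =1401851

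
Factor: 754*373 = 2^1*13^1*29^1*373^1 =281242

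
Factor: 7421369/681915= 3^(  -  1)*5^(  -  1) * 13^( - 2 )*31^1*41^1 * 269^( - 1)*5839^1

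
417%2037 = 417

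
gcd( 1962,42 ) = 6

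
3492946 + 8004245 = 11497191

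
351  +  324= 675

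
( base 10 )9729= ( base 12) 5769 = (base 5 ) 302404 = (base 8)23001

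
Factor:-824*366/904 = -37698/113 = - 2^1*3^1 * 61^1*103^1 * 113^( - 1)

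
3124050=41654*75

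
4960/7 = 4960/7= 708.57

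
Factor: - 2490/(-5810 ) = 3^1*7^( - 1 ) = 3/7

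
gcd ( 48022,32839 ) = 1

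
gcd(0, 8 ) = 8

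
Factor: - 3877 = - 3877^1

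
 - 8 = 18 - 26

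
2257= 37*61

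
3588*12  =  43056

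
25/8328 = 25/8328=0.00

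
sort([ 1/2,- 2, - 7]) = [ - 7, - 2,1/2]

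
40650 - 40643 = 7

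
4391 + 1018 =5409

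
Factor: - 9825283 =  - 13^1*755791^1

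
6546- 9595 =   -  3049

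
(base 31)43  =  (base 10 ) 127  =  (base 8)177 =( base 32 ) 3V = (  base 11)106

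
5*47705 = 238525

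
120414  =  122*987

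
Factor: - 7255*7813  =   - 5^1*13^1*601^1*1451^1  =  - 56683315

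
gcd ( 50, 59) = 1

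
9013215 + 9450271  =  18463486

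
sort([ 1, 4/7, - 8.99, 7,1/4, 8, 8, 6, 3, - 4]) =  [ - 8.99, - 4,1/4, 4/7, 1,3, 6,7, 8,8 ] 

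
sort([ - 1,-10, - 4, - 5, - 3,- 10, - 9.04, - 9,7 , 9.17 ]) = [ - 10, - 10, - 9.04, - 9, - 5,-4, - 3, - 1, 7,  9.17 ]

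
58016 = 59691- 1675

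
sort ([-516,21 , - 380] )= [ - 516, - 380, 21 ] 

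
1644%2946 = 1644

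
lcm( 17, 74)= 1258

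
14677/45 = 326 + 7/45= 326.16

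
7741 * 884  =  6843044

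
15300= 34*450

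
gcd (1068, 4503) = 3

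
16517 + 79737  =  96254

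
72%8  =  0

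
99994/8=12499 + 1/4 = 12499.25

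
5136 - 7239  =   - 2103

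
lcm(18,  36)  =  36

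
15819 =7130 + 8689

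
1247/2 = 1247/2 = 623.50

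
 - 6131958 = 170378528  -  176510486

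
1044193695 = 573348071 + 470845624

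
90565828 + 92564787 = 183130615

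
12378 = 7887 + 4491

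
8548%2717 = 397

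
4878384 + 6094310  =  10972694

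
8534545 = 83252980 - 74718435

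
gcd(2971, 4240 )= 1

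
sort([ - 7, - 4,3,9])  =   [  -  7,-4,3, 9] 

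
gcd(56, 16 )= 8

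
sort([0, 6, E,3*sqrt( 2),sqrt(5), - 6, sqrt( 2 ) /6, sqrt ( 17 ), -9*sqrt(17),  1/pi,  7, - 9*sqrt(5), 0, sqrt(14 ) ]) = [-9*sqrt(17), - 9*sqrt (5 ),-6, 0,  0 , sqrt(2 )/6, 1/pi,sqrt(5), E, sqrt(14 ), sqrt(17),  3*sqrt( 2) , 6, 7 ]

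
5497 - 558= 4939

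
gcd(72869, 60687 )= 1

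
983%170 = 133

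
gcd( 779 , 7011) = 779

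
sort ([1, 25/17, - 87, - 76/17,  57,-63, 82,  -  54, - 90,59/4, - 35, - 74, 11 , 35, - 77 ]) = [ - 90, - 87, - 77, - 74,-63, - 54, - 35, - 76/17 , 1,25/17,11, 59/4  ,  35 , 57 , 82]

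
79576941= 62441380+17135561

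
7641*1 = 7641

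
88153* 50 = 4407650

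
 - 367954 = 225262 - 593216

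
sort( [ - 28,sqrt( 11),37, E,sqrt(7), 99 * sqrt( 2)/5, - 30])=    [ - 30 ,-28, sqrt ( 7), E, sqrt(11), 99*sqrt(2) /5 , 37 ]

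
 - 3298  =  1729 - 5027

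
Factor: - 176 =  - 2^4*11^1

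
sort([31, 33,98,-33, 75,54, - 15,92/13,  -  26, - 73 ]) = [ - 73,- 33 , - 26, - 15,92/13,31, 33,  54,75,98]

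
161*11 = 1771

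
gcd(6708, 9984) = 156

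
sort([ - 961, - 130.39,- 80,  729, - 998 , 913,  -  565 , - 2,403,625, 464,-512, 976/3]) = [  -  998, - 961, -565, -512, - 130.39, - 80, - 2, 976/3,  403,464,625,729, 913 ] 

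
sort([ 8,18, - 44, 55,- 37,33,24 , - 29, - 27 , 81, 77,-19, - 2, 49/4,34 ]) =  [ - 44, - 37 , - 29, - 27, - 19,-2,8, 49/4,18, 24,33,  34,55,77, 81 ]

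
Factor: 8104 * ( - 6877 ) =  - 2^3*13^1 * 23^2* 1013^1 = - 55731208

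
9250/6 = 4625/3 = 1541.67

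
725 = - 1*(  -  725 ) 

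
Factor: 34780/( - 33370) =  - 74/71=- 2^1 * 37^1*71^( - 1)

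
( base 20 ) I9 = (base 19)108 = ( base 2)101110001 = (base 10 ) 369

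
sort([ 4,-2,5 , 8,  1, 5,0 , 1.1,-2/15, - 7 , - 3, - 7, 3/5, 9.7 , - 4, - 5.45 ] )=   [ - 7, - 7, - 5.45 , - 4, -3, - 2, - 2/15, 0, 3/5,1, 1.1,  4,5, 5, 8, 9.7 ]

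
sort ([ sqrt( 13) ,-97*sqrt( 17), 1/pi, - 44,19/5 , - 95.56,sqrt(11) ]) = [ - 97*sqrt(17), - 95.56, - 44 , 1/pi, sqrt ( 11), sqrt( 13),19/5]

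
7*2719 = 19033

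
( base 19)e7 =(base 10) 273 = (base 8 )421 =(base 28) 9L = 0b100010001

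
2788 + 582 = 3370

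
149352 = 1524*98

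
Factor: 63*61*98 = 2^1*3^2*7^3*61^1 = 376614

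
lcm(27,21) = 189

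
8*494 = 3952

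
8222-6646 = 1576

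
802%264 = 10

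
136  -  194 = -58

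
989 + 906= 1895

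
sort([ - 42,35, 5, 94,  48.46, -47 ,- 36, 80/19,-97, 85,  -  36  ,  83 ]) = [-97, - 47,  -  42, - 36, - 36, 80/19,5,35,48.46,83,  85, 94]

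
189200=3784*50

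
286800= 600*478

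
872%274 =50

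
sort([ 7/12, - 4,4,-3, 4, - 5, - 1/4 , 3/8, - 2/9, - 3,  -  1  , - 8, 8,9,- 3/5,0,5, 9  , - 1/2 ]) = [ - 8, - 5, - 4,-3,-3, - 1, - 3/5,-1/2, - 1/4,-2/9,0,3/8,7/12, 4, 4, 5 , 8, 9, 9 ] 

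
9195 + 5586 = 14781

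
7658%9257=7658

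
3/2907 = 1/969 = 0.00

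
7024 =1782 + 5242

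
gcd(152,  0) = 152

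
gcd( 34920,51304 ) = 8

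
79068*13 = 1027884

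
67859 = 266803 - 198944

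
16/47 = 16/47= 0.34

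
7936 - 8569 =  - 633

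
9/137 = 9/137 = 0.07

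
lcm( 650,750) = 9750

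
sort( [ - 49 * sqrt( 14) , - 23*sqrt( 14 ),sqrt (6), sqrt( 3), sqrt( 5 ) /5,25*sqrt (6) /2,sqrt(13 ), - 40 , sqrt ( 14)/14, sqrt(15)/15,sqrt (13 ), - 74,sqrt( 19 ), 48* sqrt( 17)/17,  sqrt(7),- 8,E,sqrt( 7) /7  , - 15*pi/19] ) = [ - 49*sqrt( 14 ), - 23*sqrt( 14 ),- 74,- 40 , - 8, - 15*pi/19, sqrt(15 ) /15,sqrt(14) /14,sqrt (7) /7 , sqrt( 5 )/5,sqrt(3),sqrt( 6 ),sqrt( 7),E,sqrt (13 ), sqrt ( 13),  sqrt (19),48*sqrt(17 ) /17,  25*sqrt(6 ) /2]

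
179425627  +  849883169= 1029308796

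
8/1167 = 8/1167=   0.01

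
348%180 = 168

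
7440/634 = 3720/317 = 11.74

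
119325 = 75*1591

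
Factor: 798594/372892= 2^ ( - 1)*3^1*13^(  -  1)*71^( - 1)*101^( - 1 )*167^1 * 797^1 = 399297/186446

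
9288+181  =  9469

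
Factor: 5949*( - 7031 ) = -41827419 = - 3^2*79^1*89^1*661^1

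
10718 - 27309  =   - 16591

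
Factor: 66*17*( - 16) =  - 17952= - 2^5*3^1*11^1* 17^1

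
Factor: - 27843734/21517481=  - 2^1*19^(-1)*127^1*109621^1*1132499^(  -  1 )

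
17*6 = 102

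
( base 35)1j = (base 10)54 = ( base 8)66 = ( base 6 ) 130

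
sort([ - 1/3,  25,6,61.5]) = [  -  1/3,  6, 25 , 61.5]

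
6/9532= 3/4766 =0.00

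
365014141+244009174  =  609023315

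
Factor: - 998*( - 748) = 746504 = 2^3*11^1*17^1*499^1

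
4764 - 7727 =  -2963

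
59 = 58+1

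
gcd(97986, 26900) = 2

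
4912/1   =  4912 =4912.00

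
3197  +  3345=6542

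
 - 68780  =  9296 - 78076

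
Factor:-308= -2^2 *7^1*11^1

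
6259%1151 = 504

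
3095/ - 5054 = - 3095/5054   =  - 0.61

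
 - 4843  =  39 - 4882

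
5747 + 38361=44108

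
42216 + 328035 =370251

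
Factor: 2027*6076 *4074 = 50175595848 = 2^3 * 3^1*7^3*31^1 *97^1*2027^1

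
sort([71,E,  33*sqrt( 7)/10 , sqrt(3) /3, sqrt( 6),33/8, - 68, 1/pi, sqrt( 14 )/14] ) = [ - 68, sqrt( 14) /14, 1/pi, sqrt( 3 ) /3 , sqrt(6),E, 33/8,33* sqrt( 7)/10,71]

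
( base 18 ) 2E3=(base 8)1607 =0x387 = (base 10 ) 903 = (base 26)18j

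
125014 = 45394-  -  79620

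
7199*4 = 28796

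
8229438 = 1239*6642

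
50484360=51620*978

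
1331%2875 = 1331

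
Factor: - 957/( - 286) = 87/26 = 2^( - 1 )*3^1*13^( -1)*29^1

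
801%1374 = 801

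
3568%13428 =3568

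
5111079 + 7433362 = 12544441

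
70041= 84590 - 14549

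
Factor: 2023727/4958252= 2^( - 2) * 13^(-1 )*97^( - 1)*983^( - 1)*2023727^1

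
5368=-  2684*( - 2 ) 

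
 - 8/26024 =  - 1/3253 = - 0.00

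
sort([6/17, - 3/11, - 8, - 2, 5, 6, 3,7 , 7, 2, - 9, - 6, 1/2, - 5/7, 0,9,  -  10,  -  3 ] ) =[ - 10,-9 , - 8, - 6,-3, - 2,-5/7, - 3/11 , 0, 6/17,1/2, 2 , 3, 5, 6,  7, 7, 9 ]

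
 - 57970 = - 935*62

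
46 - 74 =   -  28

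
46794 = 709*66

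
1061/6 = 176 + 5/6 = 176.83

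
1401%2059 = 1401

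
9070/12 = 4535/6=755.83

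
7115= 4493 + 2622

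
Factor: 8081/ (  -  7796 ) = -2^( - 2) * 1949^ ( - 1 ) * 8081^1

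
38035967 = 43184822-5148855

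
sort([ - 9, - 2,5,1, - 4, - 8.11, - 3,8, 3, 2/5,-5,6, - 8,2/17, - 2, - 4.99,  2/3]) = [ - 9, - 8.11, - 8, - 5, - 4.99, - 4, - 3, - 2, - 2,2/17, 2/5,  2/3 , 1,3,5, 6,8 ] 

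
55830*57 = 3182310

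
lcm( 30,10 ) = 30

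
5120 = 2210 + 2910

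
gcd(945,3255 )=105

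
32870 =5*6574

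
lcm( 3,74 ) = 222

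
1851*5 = 9255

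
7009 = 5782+1227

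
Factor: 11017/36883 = 23/77 = 7^ ( - 1) * 11^ (-1)*23^1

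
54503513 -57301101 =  - 2797588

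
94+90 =184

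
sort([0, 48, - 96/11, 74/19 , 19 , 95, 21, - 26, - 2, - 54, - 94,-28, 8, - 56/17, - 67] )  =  [ - 94, - 67, - 54, -28, - 26, - 96/11,-56/17, - 2,0 , 74/19, 8, 19,21,48,95]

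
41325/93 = 13775/31 = 444.35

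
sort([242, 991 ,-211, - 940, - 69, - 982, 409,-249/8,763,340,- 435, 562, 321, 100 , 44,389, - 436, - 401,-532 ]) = [ - 982,  -  940,-532, - 436,-435, - 401,-211,-69, - 249/8, 44, 100 , 242, 321, 340,389 , 409,562, 763, 991] 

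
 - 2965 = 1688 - 4653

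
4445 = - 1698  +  6143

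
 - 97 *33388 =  - 3238636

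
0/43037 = 0 = 0.00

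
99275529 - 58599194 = 40676335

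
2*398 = 796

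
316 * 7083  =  2238228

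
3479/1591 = 3479/1591 = 2.19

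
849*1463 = 1242087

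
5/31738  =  5/31738 = 0.00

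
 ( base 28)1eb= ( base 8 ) 2243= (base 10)1187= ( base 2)10010100011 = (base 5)14222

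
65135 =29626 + 35509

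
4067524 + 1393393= 5460917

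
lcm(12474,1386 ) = 12474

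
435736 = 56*7781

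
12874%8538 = 4336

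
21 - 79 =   -  58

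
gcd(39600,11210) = 10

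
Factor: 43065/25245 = 29/17 = 17^( - 1 )*29^1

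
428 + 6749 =7177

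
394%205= 189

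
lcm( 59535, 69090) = 5596290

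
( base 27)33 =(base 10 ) 84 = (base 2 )1010100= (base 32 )2k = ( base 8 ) 124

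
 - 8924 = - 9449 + 525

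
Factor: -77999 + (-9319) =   -  2^1 * 3^4*7^2*11^1 = -87318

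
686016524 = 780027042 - 94010518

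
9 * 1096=9864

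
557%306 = 251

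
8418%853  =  741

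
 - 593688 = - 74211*8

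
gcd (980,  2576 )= 28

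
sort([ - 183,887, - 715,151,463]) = [ - 715, -183,151,  463,887 ]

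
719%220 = 59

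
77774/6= 12962+1/3  =  12962.33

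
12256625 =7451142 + 4805483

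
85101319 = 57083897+28017422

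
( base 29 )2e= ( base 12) 60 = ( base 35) 22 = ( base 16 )48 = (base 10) 72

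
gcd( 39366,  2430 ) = 486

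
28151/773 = 36 + 323/773 = 36.42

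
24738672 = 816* 30317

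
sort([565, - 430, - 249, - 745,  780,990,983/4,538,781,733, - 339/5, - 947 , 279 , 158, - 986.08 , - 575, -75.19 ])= [-986.08 , - 947, - 745, - 575, - 430, - 249, - 75.19, - 339/5, 158 , 983/4,279 , 538,565 , 733, 780, 781,990] 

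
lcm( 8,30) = 120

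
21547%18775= 2772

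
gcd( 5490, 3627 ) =9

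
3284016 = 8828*372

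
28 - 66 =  - 38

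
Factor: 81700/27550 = 2^1*29^( - 1)*43^1 = 86/29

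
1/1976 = 1/1976 = 0.00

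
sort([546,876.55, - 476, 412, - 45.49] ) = [ - 476 , - 45.49,412, 546, 876.55 ]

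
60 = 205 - 145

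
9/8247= 3/2749 =0.00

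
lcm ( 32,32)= 32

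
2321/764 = 3 + 29/764 = 3.04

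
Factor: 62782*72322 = 2^2*31391^1*36161^1 =4540519804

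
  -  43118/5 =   -  8624  +  2/5  =  - 8623.60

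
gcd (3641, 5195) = 1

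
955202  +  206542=1161744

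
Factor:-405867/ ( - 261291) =7^2*11^1*347^( -1 ) = 539/347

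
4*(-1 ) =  - 4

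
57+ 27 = 84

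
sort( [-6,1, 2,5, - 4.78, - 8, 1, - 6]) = [ - 8, - 6,  -  6, - 4.78, 1, 1, 2, 5] 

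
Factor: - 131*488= - 63928  =  - 2^3* 61^1* 131^1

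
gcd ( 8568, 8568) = 8568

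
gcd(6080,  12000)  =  160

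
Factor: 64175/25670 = 2^( - 1 )*5^1 = 5/2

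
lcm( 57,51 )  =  969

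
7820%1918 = 148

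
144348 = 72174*2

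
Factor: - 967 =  -967^1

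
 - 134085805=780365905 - 914451710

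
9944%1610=284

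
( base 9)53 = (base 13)39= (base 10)48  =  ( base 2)110000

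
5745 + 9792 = 15537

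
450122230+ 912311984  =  1362434214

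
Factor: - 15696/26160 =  - 3^1*5^( - 1) = - 3/5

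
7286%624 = 422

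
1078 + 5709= 6787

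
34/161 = 34/161 = 0.21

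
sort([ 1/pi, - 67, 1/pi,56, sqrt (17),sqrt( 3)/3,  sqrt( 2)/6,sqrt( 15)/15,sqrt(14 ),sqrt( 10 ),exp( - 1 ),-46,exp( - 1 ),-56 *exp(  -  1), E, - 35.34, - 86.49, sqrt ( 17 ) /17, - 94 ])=[-94, - 86.49, - 67 , - 46, - 35.34, - 56*exp ( - 1 ), sqrt( 2)/6, sqrt(17) /17,sqrt ( 15 )/15, 1/pi, 1/pi  ,  exp ( - 1 ),exp( - 1),sqrt(3 ) /3, E, sqrt( 10),sqrt(14 ), sqrt(17 ), 56]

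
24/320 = 3/40=0.07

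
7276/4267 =1 + 177/251  =  1.71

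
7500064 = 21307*352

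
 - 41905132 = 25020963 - 66926095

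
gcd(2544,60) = 12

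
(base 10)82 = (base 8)122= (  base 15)57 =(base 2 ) 1010010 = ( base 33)2G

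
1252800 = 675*1856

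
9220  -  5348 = 3872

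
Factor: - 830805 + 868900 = 38095 = 5^1*19^1*401^1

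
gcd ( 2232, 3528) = 72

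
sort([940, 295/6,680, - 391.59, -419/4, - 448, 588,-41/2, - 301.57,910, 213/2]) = [ - 448, - 391.59, - 301.57, - 419/4, -41/2, 295/6,213/2, 588, 680,910, 940 ] 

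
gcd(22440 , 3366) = 1122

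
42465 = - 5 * (-8493)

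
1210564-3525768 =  - 2315204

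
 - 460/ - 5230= 46/523 = 0.09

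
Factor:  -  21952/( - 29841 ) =64/87 = 2^6*3^(-1 )*29^( - 1)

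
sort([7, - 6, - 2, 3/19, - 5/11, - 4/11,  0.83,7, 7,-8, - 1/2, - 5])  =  [ - 8 , - 6, - 5, - 2, - 1/2, - 5/11, - 4/11, 3/19, 0.83,7, 7, 7] 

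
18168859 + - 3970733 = 14198126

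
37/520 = 37/520 = 0.07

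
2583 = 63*41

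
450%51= 42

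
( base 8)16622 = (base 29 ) 901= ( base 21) h3a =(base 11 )5762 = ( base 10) 7570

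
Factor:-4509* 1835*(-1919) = 3^3*5^1*19^1*101^1 * 167^1*367^1 = 15877834785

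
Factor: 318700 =2^2  *5^2*3187^1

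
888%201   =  84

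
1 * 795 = 795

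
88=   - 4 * ( - 22)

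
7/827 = 7/827 =0.01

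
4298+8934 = 13232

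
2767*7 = 19369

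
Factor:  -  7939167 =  - 3^1*149^1*17761^1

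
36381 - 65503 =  - 29122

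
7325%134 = 89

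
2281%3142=2281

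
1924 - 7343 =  - 5419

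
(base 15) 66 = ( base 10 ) 96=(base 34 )2S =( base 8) 140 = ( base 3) 10120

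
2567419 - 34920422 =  - 32353003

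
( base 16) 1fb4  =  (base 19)1393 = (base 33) 7EV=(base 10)8116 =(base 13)3904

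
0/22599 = 0 = 0.00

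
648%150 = 48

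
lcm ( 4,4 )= 4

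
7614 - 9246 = - 1632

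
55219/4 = 13804 + 3/4 = 13804.75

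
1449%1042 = 407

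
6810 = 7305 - 495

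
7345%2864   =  1617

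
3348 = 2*1674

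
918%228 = 6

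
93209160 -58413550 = 34795610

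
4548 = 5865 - 1317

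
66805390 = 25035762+41769628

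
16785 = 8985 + 7800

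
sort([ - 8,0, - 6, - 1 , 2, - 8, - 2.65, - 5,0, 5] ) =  [  -  8, - 8,-6,  -  5,  -  2.65, - 1,0,0,2,5 ]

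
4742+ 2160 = 6902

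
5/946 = 5/946 = 0.01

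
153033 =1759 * 87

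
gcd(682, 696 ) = 2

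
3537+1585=5122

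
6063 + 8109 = 14172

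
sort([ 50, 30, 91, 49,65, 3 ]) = [3, 30,  49 , 50, 65, 91 ] 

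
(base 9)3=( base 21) 3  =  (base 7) 3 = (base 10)3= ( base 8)3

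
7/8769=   7/8769 = 0.00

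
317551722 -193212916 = 124338806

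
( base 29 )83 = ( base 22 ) af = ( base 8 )353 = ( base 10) 235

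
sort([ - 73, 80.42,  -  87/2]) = [ - 73, - 87/2,  80.42]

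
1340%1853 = 1340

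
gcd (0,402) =402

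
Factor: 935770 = 2^1 * 5^1*11^1 * 47^1*181^1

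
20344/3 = 20344/3 = 6781.33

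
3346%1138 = 1070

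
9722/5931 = 1 + 3791/5931 = 1.64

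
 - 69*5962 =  - 411378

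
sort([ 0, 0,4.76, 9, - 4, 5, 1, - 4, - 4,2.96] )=[ - 4 ,  -  4, - 4, 0, 0, 1 , 2.96,  4.76,5 , 9]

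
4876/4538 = 2438/2269 = 1.07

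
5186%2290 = 606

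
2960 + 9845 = 12805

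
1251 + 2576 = 3827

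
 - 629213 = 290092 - 919305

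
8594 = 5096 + 3498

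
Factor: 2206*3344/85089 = 2^5*3^( - 1)*11^1 * 19^1*113^(-1 )  *  251^( - 1 ) * 1103^1 = 7376864/85089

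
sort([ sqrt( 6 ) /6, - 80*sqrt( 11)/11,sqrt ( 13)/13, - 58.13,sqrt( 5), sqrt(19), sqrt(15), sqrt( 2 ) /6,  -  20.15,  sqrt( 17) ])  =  [ - 58.13, - 80*sqrt( 11) /11, - 20.15, sqrt( 2 )/6, sqrt ( 13)/13,  sqrt( 6) /6,sqrt( 5),  sqrt( 15), sqrt( 17), sqrt( 19) ]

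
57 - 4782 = -4725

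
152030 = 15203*10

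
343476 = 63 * 5452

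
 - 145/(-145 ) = 1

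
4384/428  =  1096/107=10.24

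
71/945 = 71/945 =0.08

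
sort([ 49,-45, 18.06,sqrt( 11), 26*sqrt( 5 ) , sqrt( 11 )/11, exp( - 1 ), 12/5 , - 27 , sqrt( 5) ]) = [ - 45, - 27,sqrt( 11 ) /11, exp( - 1 ), sqrt( 5 ), 12/5, sqrt(11), 18.06,49 , 26*sqrt( 5) ]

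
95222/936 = 47611/468 = 101.73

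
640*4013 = 2568320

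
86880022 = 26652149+60227873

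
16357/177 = 16357/177 = 92.41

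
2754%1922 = 832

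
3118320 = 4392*710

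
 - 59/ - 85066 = 59/85066 = 0.00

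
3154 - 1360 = 1794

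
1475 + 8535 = 10010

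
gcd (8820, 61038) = 18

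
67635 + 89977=157612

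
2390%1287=1103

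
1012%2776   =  1012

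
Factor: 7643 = 7643^1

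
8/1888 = 1/236  =  0.00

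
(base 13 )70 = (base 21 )47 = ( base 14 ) 67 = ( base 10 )91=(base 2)1011011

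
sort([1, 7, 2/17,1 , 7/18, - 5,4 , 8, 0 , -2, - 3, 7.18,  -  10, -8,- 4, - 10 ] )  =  [ - 10,-10, - 8, -5, - 4, - 3, - 2, 0,2/17,7/18, 1, 1, 4,  7, 7.18,8] 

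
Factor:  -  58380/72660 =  - 139/173  =  - 139^1*173^(-1) 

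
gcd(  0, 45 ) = 45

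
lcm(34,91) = 3094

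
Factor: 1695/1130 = 3/2 = 2^( - 1)*3^1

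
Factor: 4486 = 2^1* 2243^1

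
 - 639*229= -146331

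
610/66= 9 +8/33 = 9.24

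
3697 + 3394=7091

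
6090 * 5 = 30450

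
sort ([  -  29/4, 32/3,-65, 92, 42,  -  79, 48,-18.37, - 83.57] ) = [ - 83.57,-79,-65,  -  18.37,-29/4, 32/3,42,48, 92]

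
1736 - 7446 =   -  5710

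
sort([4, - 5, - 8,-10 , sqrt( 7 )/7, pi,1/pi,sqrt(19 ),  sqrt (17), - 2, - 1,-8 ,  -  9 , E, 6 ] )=[ - 10,-9,-8,  -  8, - 5 , - 2 ,-1,1/pi,sqrt( 7)/7,E,pi,4 , sqrt(17) , sqrt( 19),6 ] 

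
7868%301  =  42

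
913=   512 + 401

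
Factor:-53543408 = -2^4 * 3346463^1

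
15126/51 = 5042/17  =  296.59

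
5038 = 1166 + 3872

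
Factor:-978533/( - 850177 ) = 523^1*1871^1 * 850177^ ( - 1) 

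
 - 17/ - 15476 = 17/15476 = 0.00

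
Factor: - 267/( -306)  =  2^( - 1)*3^( - 1)*17^ ( - 1)*89^1 = 89/102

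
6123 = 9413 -3290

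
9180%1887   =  1632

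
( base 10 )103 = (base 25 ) 43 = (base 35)2x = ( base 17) 61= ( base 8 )147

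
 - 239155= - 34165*7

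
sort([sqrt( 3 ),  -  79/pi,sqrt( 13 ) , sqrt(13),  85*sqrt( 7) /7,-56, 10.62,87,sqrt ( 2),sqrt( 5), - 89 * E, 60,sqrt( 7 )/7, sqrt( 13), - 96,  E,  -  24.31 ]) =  [ - 89*E, - 96, - 56, - 79/pi ,-24.31,  sqrt( 7) /7,sqrt( 2 ), sqrt ( 3 ), sqrt( 5 ) , E, sqrt( 13), sqrt( 13), sqrt(13 ) , 10.62, 85 * sqrt ( 7)/7, 60,87]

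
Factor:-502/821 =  - 2^1 * 251^1*821^(  -  1) 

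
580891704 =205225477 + 375666227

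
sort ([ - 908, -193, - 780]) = [-908, - 780, - 193 ] 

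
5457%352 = 177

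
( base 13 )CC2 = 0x88a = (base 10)2186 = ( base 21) 4K2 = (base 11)1708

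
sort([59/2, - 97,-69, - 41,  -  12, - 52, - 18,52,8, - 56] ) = [ - 97,-69, - 56, - 52  , - 41, - 18, - 12, 8,59/2,52] 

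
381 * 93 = 35433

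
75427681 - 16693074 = 58734607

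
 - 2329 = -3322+993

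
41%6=5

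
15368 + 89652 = 105020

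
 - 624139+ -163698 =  - 787837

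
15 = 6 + 9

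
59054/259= 59054/259 = 228.01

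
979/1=979 =979.00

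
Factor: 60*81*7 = 34020 = 2^2*3^5*5^1*7^1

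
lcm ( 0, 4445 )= 0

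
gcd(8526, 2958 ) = 174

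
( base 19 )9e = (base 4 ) 2321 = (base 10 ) 185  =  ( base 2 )10111001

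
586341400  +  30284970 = 616626370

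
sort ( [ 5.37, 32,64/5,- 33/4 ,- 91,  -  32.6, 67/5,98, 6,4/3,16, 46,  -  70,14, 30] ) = [- 91, - 70, - 32.6, - 33/4, 4/3,5.37, 6,64/5,67/5,14,  16, 30,32,46  ,  98 ]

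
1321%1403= 1321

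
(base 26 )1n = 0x31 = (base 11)45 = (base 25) 1O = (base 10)49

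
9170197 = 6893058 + 2277139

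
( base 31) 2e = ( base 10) 76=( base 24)34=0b1001100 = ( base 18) 44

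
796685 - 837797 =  - 41112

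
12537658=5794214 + 6743444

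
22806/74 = 11403/37 = 308.19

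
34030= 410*83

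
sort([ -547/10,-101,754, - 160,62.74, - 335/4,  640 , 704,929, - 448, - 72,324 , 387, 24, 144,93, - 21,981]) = [ - 448, - 160, - 101, - 335/4, - 72, - 547/10, - 21 , 24,  62.74,93,144,324,387,640,704, 754,929, 981]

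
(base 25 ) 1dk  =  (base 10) 970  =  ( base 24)1ga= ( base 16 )3ca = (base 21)244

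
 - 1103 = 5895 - 6998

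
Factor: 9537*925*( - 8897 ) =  -3^1*5^2*7^1*11^1*17^2*31^1*37^1 * 41^1= -78486887325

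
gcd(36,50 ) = 2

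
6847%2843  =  1161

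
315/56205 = 7/1249= 0.01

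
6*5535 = 33210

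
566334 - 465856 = 100478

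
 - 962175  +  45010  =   - 917165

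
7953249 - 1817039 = 6136210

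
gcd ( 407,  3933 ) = 1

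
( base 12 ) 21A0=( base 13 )1902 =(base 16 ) E88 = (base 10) 3720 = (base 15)1180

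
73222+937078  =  1010300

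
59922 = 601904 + -541982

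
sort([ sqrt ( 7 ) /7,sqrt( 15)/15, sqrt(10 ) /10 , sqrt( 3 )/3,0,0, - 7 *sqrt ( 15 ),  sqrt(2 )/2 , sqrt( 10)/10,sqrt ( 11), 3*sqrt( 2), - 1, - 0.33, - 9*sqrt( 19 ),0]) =[ - 9*sqrt(19 ), - 7*sqrt( 15), - 1, - 0.33,0, 0, 0,sqrt( 15)/15 , sqrt( 10 )/10,sqrt( 10 )/10, sqrt( 7 )/7,sqrt(3)/3 , sqrt( 2)/2,sqrt( 11 ), 3*sqrt( 2)] 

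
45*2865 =128925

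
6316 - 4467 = 1849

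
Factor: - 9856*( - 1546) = 2^8 *7^1*11^1*773^1 =15237376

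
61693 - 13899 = 47794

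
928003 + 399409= 1327412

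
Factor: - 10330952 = - 2^3*1291369^1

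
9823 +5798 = 15621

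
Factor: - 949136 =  - 2^4*137^1*433^1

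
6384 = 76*84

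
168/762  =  28/127= 0.22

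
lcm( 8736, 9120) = 829920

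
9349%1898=1757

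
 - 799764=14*( - 57126)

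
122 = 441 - 319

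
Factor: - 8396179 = -11^1*443^1*1723^1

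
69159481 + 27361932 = 96521413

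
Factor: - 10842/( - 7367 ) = 78/53 = 2^1*3^1 * 13^1*53^( - 1 ) 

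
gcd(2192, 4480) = 16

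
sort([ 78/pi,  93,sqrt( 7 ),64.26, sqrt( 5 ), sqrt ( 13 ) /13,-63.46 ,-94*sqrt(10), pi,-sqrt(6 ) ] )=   [ - 94*sqrt( 10) , - 63.46, - sqrt( 6), sqrt ( 13) /13, sqrt( 5), sqrt( 7 ),pi,78/pi, 64.26, 93]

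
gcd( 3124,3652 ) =44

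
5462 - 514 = 4948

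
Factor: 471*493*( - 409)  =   - 94971027 = -3^1*17^1*29^1*157^1*409^1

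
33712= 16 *2107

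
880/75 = 176/15 = 11.73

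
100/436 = 25/109 = 0.23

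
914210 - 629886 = 284324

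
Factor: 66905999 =17^1*67^1*58741^1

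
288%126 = 36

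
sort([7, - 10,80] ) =[ - 10,7, 80] 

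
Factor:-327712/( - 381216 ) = 49/57= 3^( - 1)*7^2 * 19^( - 1 )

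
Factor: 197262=2^1 * 3^3*13^1*281^1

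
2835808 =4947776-2111968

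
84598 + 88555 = 173153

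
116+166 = 282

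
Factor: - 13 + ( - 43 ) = - 2^3* 7^1 = -56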